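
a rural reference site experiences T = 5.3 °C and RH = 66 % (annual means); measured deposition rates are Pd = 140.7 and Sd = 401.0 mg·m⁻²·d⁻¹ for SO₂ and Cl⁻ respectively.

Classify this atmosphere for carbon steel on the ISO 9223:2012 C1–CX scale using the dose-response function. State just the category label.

carbon steel: temperature factor f = +0.150·(-4.7) = -0.7050
  sulphur-dioxide contribution → 42.87 μm/a
  chloride contribution → 45.76 μm/a
  ⇒ r_corr(carbon steel) = 88.64 μm/a
Category bounds: 80…200 μm/a bracket r_corr ⇒ C5

C5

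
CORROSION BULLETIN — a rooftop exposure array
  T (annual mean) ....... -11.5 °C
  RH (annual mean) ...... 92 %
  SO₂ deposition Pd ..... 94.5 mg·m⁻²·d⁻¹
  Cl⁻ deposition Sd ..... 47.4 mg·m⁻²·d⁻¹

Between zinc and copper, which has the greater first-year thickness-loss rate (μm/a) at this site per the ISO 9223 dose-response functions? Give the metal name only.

zinc

zinc: f(T) = +0.038·(T−10) [T≤10 °C] = -0.8170
  Pd branch = 0.0129·Pd^0.44·e^(0.046·RH+f) = 2.903 μm/a
  Cl⁻ term: 0.0175·47.4^0.57·exp(0.008·92+0.085·-11.5) = 0.124
  sum: 2.903 + 0.124 → r_corr = 3.027 μm/a
copper: T≤10 °C ⇒ hinge +0.126·(-11.5−10) = -2.7090
  Pd branch = 0.0053·Pd^0.26·e^(0.059·RH+f) = 0.2623 μm/a
  Cl⁻ term: 0.01025·47.4^0.27·exp(0.036·92+0.049·-11.5) = 0.4538
  sum: 0.2623 + 0.4538 → r_corr = 0.716 μm/a
Ordering by μm/a: zinc (3.03) > copper (0.716)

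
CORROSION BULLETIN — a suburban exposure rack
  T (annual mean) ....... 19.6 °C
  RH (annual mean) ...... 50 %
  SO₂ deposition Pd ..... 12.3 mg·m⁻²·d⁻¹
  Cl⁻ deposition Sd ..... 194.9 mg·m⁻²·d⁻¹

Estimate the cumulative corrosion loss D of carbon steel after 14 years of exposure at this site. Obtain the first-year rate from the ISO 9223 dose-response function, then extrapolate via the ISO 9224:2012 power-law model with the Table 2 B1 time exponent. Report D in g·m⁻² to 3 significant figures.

D(14) = 1.28e+03 g·m⁻²

carbon steel: f(T) = -0.054·(T−10) [T>10 °C] = -0.5184
  SO₂ term: 1.77·12.3^0.52·exp(0.02·50-0.5184) = 10.57
  Cl⁻ term: 0.102·194.9^0.62·exp(0.033·50+0.04·19.6) = 30.57
  r_corr = 10.57 + 30.57 = 41.14 μm/a
ISO 9224: D(t) = r_corr · t^b with b = 0.523 (carbon steel, B1)
  D(14) = 41.14 × 14^0.523 = 41.14 × 3.976 = 163.6 μm
  Mass loss = 163.6 μm × 7.85 g/cm³ = 1284 g·m⁻²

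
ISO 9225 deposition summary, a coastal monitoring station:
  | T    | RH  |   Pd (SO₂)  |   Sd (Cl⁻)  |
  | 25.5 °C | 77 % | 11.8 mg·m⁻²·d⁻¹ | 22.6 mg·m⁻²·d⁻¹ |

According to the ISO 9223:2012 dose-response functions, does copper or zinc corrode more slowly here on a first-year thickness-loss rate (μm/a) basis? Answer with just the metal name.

copper

copper: T>10 °C ⇒ hinge -0.080·(25.5−10) = -1.2400
  SO₂ term: 0.0053·11.8^0.26·exp(0.059·77-1.2400) = 0.2738
  Sd branch = 0.01025·Sd^0.27·e^(0.036·RH+0.049·T) = 1.327 μm/a
  sum: 0.2738 + 1.327 → r_corr = 1.601 μm/a
zinc: temperature factor f = -0.071·(15.5) = -1.1005
  SO₂ term: 0.0129·11.8^0.44·exp(0.046·77-1.1005) = 0.4391
  Cl⁻ term: 0.0175·22.6^0.57·exp(0.008·77+0.085·25.5) = 1.674
  sum: 0.4391 + 1.674 → r_corr = 2.113 μm/a
Ordering by μm/a: zinc (2.11) > copper (1.6)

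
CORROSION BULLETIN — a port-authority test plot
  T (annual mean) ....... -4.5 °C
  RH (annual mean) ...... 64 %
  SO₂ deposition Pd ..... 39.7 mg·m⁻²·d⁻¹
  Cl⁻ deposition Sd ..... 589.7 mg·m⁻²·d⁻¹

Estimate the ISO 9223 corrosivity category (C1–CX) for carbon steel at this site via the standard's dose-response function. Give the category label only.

carbon steel: T≤10 °C ⇒ hinge +0.150·(-4.5−10) = -2.1750
  sulphur-dioxide contribution → 4.905 μm/a
  chloride contribution → 36.77 μm/a
  total first-year rate 41.67 μm/a
ISO 9223 Table 2 (carbon steel): 25 < 41.7 ≤ 50 μm/a ⇒ C3

C3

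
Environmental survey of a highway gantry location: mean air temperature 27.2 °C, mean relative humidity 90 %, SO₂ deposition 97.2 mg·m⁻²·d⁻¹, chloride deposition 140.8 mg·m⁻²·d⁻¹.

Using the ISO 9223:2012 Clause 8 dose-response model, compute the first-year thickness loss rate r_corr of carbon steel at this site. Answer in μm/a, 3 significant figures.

carbon steel: temperature factor f = -0.054·(17.2) = -0.9288
  Pd branch = 1.77·Pd^0.52·e^(0.02·RH+f) = 45.7 μm/a
  Cl⁻ term: 0.102·140.8^0.62·exp(0.033·90+0.04·27.2) = 126.8
  r_corr = 45.7 + 126.8 = 172.5 μm/a

r_corr = 172 μm/a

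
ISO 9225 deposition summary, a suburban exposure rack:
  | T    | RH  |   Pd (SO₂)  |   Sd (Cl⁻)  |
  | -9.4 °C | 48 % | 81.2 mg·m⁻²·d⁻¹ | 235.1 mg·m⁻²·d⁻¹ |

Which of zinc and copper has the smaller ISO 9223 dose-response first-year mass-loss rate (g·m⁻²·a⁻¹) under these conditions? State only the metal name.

zinc: temperature factor f = +0.038·(-19.4) = -0.7372
  SO₂ term: 0.0129·81.2^0.44·exp(0.046·48-0.7372) = 0.3886
  Sd branch = 0.0175·Sd^0.57·e^(0.008·RH+0.085·T) = 0.2597 μm/a
  r_corr = 0.3886 + 0.2597 = 0.6483 μm/a
  mass loss = 0.6483 μm/a × 7.14 g/cm³ = 4.629 g·m⁻²·a⁻¹
copper: temperature factor f = +0.126·(-19.4) = -2.4444
  Pd branch = 0.0053·Pd^0.26·e^(0.059·RH+f) = 0.0245 μm/a
  Sd branch = 0.01025·Sd^0.27·e^(0.036·RH+0.049·T) = 0.159 μm/a
  sum: 0.0245 + 0.159 → r_corr = 0.1835 μm/a
  mass loss = 0.1835 μm/a × 8.96 g/cm³ = 1.644 g·m⁻²·a⁻¹
Ordering by g·m⁻²·a⁻¹: zinc (4.63) > copper (1.64)

copper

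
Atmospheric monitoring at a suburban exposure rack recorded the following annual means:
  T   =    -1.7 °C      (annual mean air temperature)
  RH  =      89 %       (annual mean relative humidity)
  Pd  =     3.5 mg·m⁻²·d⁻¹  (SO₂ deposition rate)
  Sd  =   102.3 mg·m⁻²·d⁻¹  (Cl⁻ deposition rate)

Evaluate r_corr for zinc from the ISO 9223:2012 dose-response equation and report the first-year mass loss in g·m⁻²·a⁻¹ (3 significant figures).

zinc: T≤10 °C ⇒ hinge +0.038·(-1.7−10) = -0.4446
  SO₂ term: 0.0129·3.5^0.44·exp(0.046·89-0.4446) = 0.8608
  Sd branch = 0.0175·Sd^0.57·e^(0.008·RH+0.085·T) = 0.4316 μm/a
  r_corr = 0.8608 + 0.4316 = 1.292 μm/a
Convert to mass loss: 1.292 μm/a × 7.14 g/cm³ = 9.228 g·m⁻²·a⁻¹

r_corr = 9.23 g·m⁻²·a⁻¹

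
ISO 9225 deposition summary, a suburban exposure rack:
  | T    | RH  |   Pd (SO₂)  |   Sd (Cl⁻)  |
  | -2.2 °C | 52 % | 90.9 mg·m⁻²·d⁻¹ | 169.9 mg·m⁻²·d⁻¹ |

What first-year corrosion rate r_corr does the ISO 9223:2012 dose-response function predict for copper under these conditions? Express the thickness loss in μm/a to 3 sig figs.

copper: temperature factor f = +0.126·(-12.2) = -1.5372
  sulphur-dioxide contribution → 0.07913 μm/a
  chloride contribution → 0.2394 μm/a
  total first-year rate 0.3185 μm/a

r_corr = 0.318 μm/a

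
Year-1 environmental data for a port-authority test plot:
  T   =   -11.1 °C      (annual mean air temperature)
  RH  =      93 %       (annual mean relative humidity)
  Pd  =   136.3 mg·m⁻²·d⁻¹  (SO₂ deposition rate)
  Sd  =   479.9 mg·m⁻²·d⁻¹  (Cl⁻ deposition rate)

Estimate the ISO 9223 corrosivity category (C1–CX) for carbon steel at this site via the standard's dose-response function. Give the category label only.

carbon steel: temperature factor f = +0.150·(-21.1) = -3.1650
  Pd branch = 1.77·Pd^0.52·e^(0.02·RH+f) = 6.182 μm/a
  Sd branch = 0.102·Sd^0.62·e^(0.033·RH+0.04·T) = 64.7 μm/a
  r_corr = 6.182 + 64.7 = 70.89 μm/a
Category bounds: 50…80 μm/a bracket r_corr ⇒ C4

C4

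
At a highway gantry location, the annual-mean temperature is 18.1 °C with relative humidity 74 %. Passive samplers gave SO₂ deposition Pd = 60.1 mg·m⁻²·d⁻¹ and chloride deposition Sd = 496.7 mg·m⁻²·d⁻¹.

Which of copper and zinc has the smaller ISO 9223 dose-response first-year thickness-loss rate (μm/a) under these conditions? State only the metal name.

copper

copper: temperature factor f = -0.080·(8.1) = -0.6480
  sulphur-dioxide contribution → 0.6331 μm/a
  chloride contribution → 1.909 μm/a
  ⇒ r_corr(copper) = 2.542 μm/a
zinc: f(T) = -0.071·(T−10) [T>10 °C] = -0.5751
  sulphur-dioxide contribution → 1.324 μm/a
  chloride contribution → 5.071 μm/a
  ⇒ r_corr(zinc) = 6.395 μm/a
Ordering by μm/a: zinc (6.39) > copper (2.54)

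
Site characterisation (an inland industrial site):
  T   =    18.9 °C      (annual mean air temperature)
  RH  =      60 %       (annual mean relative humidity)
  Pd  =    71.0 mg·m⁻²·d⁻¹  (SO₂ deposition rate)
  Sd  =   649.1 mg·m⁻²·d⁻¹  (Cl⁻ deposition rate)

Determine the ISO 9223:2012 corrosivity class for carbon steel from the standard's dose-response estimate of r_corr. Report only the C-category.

carbon steel: f(T) = -0.054·(T−10) [T>10 °C] = -0.4806
  sulphur-dioxide contribution → 33.35 μm/a
  chloride contribution → 87.19 μm/a
  total first-year rate 120.5 μm/a
121 μm/a falls in (80, 200] for carbon steel → category C5

C5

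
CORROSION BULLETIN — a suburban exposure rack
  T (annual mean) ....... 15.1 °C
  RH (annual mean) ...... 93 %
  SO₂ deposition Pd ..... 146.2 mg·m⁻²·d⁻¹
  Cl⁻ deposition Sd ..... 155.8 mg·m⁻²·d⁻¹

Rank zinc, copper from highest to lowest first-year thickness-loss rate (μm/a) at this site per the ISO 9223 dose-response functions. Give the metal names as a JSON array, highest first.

zinc: f(T) = -0.071·(T−10) [T>10 °C] = -0.3621
  SO₂ term: 0.0129·146.2^0.44·exp(0.046·93-0.3621) = 5.805
  Sd branch = 0.0175·Sd^0.57·e^(0.008·RH+0.085·T) = 2.362 μm/a
  r_corr = 5.805 + 2.362 = 8.168 μm/a
copper: T>10 °C ⇒ hinge -0.080·(15.1−10) = -0.4080
  SO₂ term: 0.0053·146.2^0.26·exp(0.059·93-0.4080) = 3.111
  Sd branch = 0.01025·Sd^0.27·e^(0.036·RH+0.049·T) = 2.388 μm/a
  sum: 3.111 + 2.388 → r_corr = 5.5 μm/a
Ordering by μm/a: zinc (8.17) > copper (5.5)

["zinc", "copper"]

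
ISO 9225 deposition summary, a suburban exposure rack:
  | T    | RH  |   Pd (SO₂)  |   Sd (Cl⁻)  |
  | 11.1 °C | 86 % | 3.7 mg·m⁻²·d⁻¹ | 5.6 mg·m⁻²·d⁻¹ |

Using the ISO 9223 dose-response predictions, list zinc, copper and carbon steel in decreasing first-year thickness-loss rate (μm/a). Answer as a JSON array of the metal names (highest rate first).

["carbon steel", "copper", "zinc"]

zinc: f(T) = -0.071·(T−10) [T>10 °C] = -0.0781
  sulphur-dioxide contribution → 1.109 μm/a
  chloride contribution → 0.2388 μm/a
  total first-year rate 1.347 μm/a
copper: temperature factor f = -0.080·(1.1) = -0.0880
  sulphur-dioxide contribution → 1.09 μm/a
  chloride contribution → 0.6216 μm/a
  total first-year rate 1.712 μm/a
carbon steel: f(T) = -0.054·(T−10) [T>10 °C] = -0.0594
  sulphur-dioxide contribution → 18.39 μm/a
  chloride contribution → 7.904 μm/a
  total first-year rate 26.3 μm/a
Ordering by μm/a: carbon steel (26.3) > copper (1.71) > zinc (1.35)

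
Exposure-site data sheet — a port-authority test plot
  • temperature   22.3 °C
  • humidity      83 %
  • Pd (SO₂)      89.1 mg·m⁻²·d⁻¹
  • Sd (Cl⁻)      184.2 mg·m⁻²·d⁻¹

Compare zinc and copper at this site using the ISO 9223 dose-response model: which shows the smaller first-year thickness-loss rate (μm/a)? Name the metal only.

copper

zinc: temperature factor f = -0.071·(12.3) = -0.8733
  SO₂ term: 0.0129·89.1^0.44·exp(0.046·83-0.8733) = 1.768
  Sd branch = 0.0175·Sd^0.57·e^(0.008·RH+0.085·T) = 4.424 μm/a
  r_corr = 1.768 + 4.424 = 6.192 μm/a
copper: T>10 °C ⇒ hinge -0.080·(22.3−10) = -0.9840
  SO₂ term: 0.0053·89.1^0.26·exp(0.059·83-0.9840) = 0.8524
  Cl⁻ term: 0.01025·184.2^0.27·exp(0.036·83+0.049·22.3) = 2.481
  sum: 0.8524 + 2.481 → r_corr = 3.333 μm/a
Ordering by μm/a: zinc (6.19) > copper (3.33)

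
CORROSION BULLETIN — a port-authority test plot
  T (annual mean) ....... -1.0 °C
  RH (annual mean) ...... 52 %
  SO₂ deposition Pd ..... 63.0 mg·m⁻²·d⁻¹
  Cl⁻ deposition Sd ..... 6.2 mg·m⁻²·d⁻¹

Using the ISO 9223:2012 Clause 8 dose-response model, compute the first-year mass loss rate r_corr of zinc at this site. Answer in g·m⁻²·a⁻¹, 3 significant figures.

zinc: f(T) = +0.038·(T−10) [T≤10 °C] = -0.4180
  sulphur-dioxide contribution → 0.5749 μm/a
  chloride contribution → 0.06894 μm/a
  ⇒ r_corr(zinc) = 0.6438 μm/a
Convert to mass loss: 0.6438 μm/a × 7.14 g/cm³ = 4.597 g·m⁻²·a⁻¹

r_corr = 4.60 g·m⁻²·a⁻¹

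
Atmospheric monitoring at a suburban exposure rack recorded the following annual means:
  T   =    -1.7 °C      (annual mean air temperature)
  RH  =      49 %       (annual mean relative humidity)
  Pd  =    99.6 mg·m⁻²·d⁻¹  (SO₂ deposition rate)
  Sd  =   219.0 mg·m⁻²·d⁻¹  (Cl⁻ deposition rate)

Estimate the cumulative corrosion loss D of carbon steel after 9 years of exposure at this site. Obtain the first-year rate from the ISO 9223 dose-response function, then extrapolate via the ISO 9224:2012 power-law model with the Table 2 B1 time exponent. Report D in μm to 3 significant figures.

carbon steel: temperature factor f = +0.150·(-11.7) = -1.7550
  SO₂ term: 1.77·99.6^0.52·exp(0.02·49-1.7550) = 8.923
  Cl⁻ term: 0.102·219.0^0.62·exp(0.033·49+0.04·-1.7) = 13.56
  sum: 8.923 + 13.56 → r_corr = 22.49 μm/a
ISO 9224: D(t) = r_corr · t^b with b = 0.523 (carbon steel, B1)
  D(9) = 22.49 × 9^0.523 = 22.49 × 3.156 = 70.96 μm

D(9) = 71.0 μm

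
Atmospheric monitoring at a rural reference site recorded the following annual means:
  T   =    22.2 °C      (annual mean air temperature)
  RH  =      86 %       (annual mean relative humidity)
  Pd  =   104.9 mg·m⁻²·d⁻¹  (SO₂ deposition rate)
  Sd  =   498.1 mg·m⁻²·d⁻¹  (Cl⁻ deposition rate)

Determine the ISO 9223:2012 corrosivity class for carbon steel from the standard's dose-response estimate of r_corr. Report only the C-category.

CX

carbon steel: temperature factor f = -0.054·(12.2) = -0.6588
  Pd branch = 1.77·Pd^0.52·e^(0.02·RH+f) = 57.5 μm/a
  Cl⁻ term: 0.102·498.1^0.62·exp(0.033·86+0.04·22.2) = 199.1
  r_corr = 57.5 + 199.1 = 256.6 μm/a
ISO 9223 Table 2 (carbon steel): 200 < 257 ≤ 700 μm/a ⇒ CX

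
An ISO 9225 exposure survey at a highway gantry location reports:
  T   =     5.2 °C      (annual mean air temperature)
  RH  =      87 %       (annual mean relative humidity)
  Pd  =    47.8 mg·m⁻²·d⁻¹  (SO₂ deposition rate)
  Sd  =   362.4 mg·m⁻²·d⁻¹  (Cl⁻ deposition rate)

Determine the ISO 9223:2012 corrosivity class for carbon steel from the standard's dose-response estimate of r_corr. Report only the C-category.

C5

carbon steel: temperature factor f = +0.150·(-4.8) = -0.7200
  SO₂ term: 1.77·47.8^0.52·exp(0.02·87-0.7200) = 36.67
  Cl⁻ term: 0.102·362.4^0.62·exp(0.033·87+0.04·5.2) = 85.6
  sum: 36.67 + 85.6 → r_corr = 122.3 μm/a
ISO 9223 Table 2 (carbon steel): 80 < 122 ≤ 200 μm/a ⇒ C5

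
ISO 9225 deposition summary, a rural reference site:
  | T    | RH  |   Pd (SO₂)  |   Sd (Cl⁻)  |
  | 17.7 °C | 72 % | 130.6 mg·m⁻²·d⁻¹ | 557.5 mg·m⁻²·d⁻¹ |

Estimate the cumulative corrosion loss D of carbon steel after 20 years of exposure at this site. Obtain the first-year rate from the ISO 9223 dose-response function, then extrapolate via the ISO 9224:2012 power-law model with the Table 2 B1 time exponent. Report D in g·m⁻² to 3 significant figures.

D(20) = 6.56e+03 g·m⁻²

carbon steel: f(T) = -0.054·(T−10) [T>10 °C] = -0.4158
  sulphur-dioxide contribution → 62.1 μm/a
  chloride contribution → 112.4 μm/a
  total first-year rate 174.5 μm/a
Long-term exponent b (ISO 9224 Table 2, B1) = 0.523
  D(20) = 174.5 × 20^0.523 = 174.5 × 4.791 = 835.9 μm
  Mass loss = 835.9 μm × 7.85 g/cm³ = 6562 g·m⁻²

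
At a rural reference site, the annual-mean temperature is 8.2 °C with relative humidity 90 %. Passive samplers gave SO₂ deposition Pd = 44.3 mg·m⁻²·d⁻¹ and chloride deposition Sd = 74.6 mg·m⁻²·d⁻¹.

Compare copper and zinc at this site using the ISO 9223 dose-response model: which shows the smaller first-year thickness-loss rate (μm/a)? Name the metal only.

copper

copper: T≤10 °C ⇒ hinge +0.126·(8.2−10) = -0.2268
  Pd branch = 0.0053·Pd^0.26·e^(0.059·RH+f) = 2.291 μm/a
  Cl⁻ term: 0.01025·74.6^0.27·exp(0.036·90+0.049·8.2) = 1.253
  sum: 2.291 + 1.253 → r_corr = 3.544 μm/a
zinc: T≤10 °C ⇒ hinge +0.038·(8.2−10) = -0.0684
  SO₂ term: 0.0129·44.3^0.44·exp(0.046·90-0.0684) = 4.011
  Sd branch = 0.0175·Sd^0.57·e^(0.008·RH+0.085·T) = 0.8431 μm/a
  r_corr = 4.011 + 0.8431 = 4.854 μm/a
Ordering by μm/a: zinc (4.85) > copper (3.54)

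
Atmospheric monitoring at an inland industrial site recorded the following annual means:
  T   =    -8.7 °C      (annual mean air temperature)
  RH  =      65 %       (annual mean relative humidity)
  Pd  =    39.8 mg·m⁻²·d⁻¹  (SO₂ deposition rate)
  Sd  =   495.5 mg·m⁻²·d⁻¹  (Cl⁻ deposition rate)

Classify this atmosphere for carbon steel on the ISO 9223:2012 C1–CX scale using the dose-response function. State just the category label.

carbon steel: f(T) = +0.150·(T−10) [T≤10 °C] = -2.8050
  sulphur-dioxide contribution → 2.669 μm/a
  chloride contribution → 28.84 μm/a
  total first-year rate 31.51 μm/a
31.5 μm/a falls in (25, 50] for carbon steel → category C3

C3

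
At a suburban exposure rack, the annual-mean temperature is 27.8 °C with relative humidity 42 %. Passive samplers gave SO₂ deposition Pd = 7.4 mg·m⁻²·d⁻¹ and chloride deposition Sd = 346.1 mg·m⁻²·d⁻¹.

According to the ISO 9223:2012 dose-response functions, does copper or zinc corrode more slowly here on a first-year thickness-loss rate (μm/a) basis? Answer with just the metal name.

copper: f(T) = -0.080·(T−10) [T>10 °C] = -1.4240
  SO₂ term: 0.0053·7.4^0.26·exp(0.059·42-1.4240) = 0.02559
  Sd branch = 0.01025·Sd^0.27·e^(0.036·RH+0.049·T) = 0.8802 μm/a
  sum: 0.02559 + 0.8802 → r_corr = 0.9057 μm/a
zinc: T>10 °C ⇒ hinge -0.071·(27.8−10) = -1.2638
  Pd branch = 0.0129·Pd^0.44·e^(0.046·RH+f) = 0.06071 μm/a
  Cl⁻ term: 0.0175·346.1^0.57·exp(0.008·42+0.085·27.8) = 7.287
  r_corr = 0.06071 + 7.287 = 7.348 μm/a
Ordering by μm/a: zinc (7.35) > copper (0.906)

copper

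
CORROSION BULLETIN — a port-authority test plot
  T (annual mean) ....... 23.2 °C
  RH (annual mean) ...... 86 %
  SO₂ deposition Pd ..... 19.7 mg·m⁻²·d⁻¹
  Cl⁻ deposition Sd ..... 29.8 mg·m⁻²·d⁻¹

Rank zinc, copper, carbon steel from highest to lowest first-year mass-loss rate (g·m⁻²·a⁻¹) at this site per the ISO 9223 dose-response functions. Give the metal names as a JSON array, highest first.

["carbon steel", "copper", "zinc"]

zinc: f(T) = -0.071·(T−10) [T>10 °C] = -0.9372
  Pd branch = 0.0129·Pd^0.44·e^(0.046·RH+f) = 0.9799 μm/a
  Cl⁻ term: 0.0175·29.8^0.57·exp(0.008·86+0.085·23.2) = 1.732
  r_corr = 0.9799 + 1.732 = 2.712 μm/a
  mass loss = 2.712 μm/a × 7.14 g/cm³ = 19.36 g·m⁻²·a⁻¹
copper: temperature factor f = -0.080·(13.2) = -1.0560
  SO₂ term: 0.0053·19.7^0.26·exp(0.059·86-1.0560) = 0.6395
  Sd branch = 0.01025·Sd^0.27·e^(0.036·RH+0.049·T) = 1.766 μm/a
  sum: 0.6395 + 1.766 → r_corr = 2.406 μm/a
  mass loss = 2.406 μm/a × 8.96 g/cm³ = 21.56 g·m⁻²·a⁻¹
carbon steel: T>10 °C ⇒ hinge -0.054·(23.2−10) = -0.7128
  SO₂ term: 1.77·19.7^0.52·exp(0.02·86-0.7128) = 22.83
  Sd branch = 0.102·Sd^0.62·e^(0.033·RH+0.04·T) = 36.15 μm/a
  r_corr = 22.83 + 36.15 = 58.99 μm/a
  mass loss = 58.99 μm/a × 7.85 g/cm³ = 463 g·m⁻²·a⁻¹
Ordering by g·m⁻²·a⁻¹: carbon steel (463) > copper (21.6) > zinc (19.4)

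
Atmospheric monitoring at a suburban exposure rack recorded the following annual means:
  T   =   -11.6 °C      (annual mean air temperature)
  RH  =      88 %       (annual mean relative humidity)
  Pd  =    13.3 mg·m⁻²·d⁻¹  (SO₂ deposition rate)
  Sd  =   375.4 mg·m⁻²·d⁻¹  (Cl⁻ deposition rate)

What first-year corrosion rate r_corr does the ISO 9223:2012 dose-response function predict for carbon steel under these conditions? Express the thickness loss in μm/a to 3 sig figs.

carbon steel: T≤10 °C ⇒ hinge +0.150·(-11.6−10) = -3.2400
  SO₂ term: 1.77·13.3^0.52·exp(0.02·88-3.2400) = 1.547
  Cl⁻ term: 0.102·375.4^0.62·exp(0.033·88+0.04·-11.6) = 46.18
  r_corr = 1.547 + 46.18 = 47.73 μm/a

r_corr = 47.7 μm/a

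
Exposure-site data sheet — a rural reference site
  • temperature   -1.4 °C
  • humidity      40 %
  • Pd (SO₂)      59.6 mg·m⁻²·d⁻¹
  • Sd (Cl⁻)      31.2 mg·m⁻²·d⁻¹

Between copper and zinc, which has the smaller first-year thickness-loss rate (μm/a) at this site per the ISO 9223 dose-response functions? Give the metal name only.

copper: temperature factor f = +0.126·(-11.4) = -1.4364
  sulphur-dioxide contribution → 0.03863 μm/a
  chloride contribution → 0.1023 μm/a
  total first-year rate 0.1409 μm/a
zinc: f(T) = +0.038·(T−10) [T≤10 °C] = -0.4332
  sulphur-dioxide contribution → 0.3182 μm/a
  chloride contribution → 0.1521 μm/a
  total first-year rate 0.4702 μm/a
Ordering by μm/a: zinc (0.47) > copper (0.141)

copper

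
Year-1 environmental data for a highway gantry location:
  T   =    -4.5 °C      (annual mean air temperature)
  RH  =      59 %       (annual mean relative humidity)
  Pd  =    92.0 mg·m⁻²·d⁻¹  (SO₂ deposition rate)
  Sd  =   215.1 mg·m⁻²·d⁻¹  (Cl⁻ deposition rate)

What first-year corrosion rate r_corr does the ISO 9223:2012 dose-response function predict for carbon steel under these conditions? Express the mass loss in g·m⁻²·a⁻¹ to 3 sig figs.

carbon steel: temperature factor f = +0.150·(-14.5) = -2.1750
  Pd branch = 1.77·Pd^0.52·e^(0.02·RH+f) = 6.871 μm/a
  Cl⁻ term: 0.102·215.1^0.62·exp(0.033·59+0.04·-4.5) = 16.68
  r_corr = 6.871 + 16.68 = 23.55 μm/a
Convert to mass loss: 23.55 μm/a × 7.85 g/cm³ = 184.9 g·m⁻²·a⁻¹

r_corr = 185 g·m⁻²·a⁻¹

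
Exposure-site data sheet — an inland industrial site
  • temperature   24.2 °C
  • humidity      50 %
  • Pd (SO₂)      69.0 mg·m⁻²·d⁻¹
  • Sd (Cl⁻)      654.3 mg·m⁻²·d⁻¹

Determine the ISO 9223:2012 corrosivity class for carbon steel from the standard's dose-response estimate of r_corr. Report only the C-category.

C5

carbon steel: temperature factor f = -0.054·(14.2) = -0.7668
  SO₂ term: 1.77·69.0^0.52·exp(0.02·50-0.7668) = 20.2
  Cl⁻ term: 0.102·654.3^0.62·exp(0.033·50+0.04·24.2) = 77.87
  sum: 20.2 + 77.87 → r_corr = 98.07 μm/a
98.1 μm/a falls in (80, 200] for carbon steel → category C5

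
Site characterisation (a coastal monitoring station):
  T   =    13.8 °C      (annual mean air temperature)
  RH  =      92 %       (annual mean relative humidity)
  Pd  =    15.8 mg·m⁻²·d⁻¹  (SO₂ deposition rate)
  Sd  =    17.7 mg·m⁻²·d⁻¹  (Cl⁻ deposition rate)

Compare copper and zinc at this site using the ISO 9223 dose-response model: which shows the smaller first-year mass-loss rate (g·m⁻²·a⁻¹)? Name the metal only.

zinc

copper: f(T) = -0.080·(T−10) [T>10 °C] = -0.3040
  SO₂ term: 0.0053·15.8^0.26·exp(0.059·92-0.3040) = 1.825
  Sd branch = 0.01025·Sd^0.27·e^(0.036·RH+0.049·T) = 1.202 μm/a
  r_corr = 1.825 + 1.202 = 3.026 μm/a
  mass loss = 3.026 μm/a × 8.96 g/cm³ = 27.12 g·m⁻²·a⁻¹
zinc: temperature factor f = -0.071·(3.8) = -0.2698
  SO₂ term: 0.0129·15.8^0.44·exp(0.046·92-0.2698) = 2.284
  Cl⁻ term: 0.0175·17.7^0.57·exp(0.008·92+0.085·13.8) = 0.6074
  sum: 2.284 + 0.6074 → r_corr = 2.892 μm/a
  mass loss = 2.892 μm/a × 7.14 g/cm³ = 20.65 g·m⁻²·a⁻¹
Ordering by g·m⁻²·a⁻¹: copper (27.1) > zinc (20.6)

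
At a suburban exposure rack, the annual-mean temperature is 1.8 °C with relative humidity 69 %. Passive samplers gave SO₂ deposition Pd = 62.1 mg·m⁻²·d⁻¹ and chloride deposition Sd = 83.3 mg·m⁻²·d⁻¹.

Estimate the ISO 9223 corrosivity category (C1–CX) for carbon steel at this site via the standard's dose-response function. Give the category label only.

carbon steel: f(T) = +0.150·(T−10) [T≤10 °C] = -1.2300
  sulphur-dioxide contribution → 17.6 μm/a
  chloride contribution → 16.58 μm/a
  total first-year rate 34.18 μm/a
ISO 9223 Table 2 (carbon steel): 25 < 34.2 ≤ 50 μm/a ⇒ C3

C3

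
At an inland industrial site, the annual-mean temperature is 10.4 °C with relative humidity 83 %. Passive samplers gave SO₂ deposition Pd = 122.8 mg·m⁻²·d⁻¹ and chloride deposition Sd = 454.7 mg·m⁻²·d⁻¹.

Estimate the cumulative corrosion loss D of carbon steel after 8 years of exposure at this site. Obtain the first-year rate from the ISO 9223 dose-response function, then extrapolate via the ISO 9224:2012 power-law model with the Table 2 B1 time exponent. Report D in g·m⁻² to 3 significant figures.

carbon steel: temperature factor f = -0.054·(0.4) = -0.0216
  Pd branch = 1.77·Pd^0.52·e^(0.02·RH+f) = 111.1 μm/a
  Sd branch = 0.102·Sd^0.62·e^(0.033·RH+0.04·T) = 106.3 μm/a
  r_corr = 111.1 + 106.3 = 217.5 μm/a
Long-term exponent b (ISO 9224 Table 2, B1) = 0.523
  D(8) = 217.5 × 8^0.523 = 217.5 × 2.967 = 645.2 μm
  Mass loss = 645.2 μm × 7.85 g/cm³ = 5065 g·m⁻²

D(8) = 5.06e+03 g·m⁻²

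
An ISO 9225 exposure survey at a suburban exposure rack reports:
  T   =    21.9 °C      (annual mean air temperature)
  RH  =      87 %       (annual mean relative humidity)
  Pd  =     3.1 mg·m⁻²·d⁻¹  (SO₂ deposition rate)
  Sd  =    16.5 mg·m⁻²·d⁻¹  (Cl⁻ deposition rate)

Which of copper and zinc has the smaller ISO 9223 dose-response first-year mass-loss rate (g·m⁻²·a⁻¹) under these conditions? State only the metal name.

copper: T>10 °C ⇒ hinge -0.080·(21.9−10) = -0.9520
  SO₂ term: 0.0053·3.1^0.26·exp(0.059·87-0.9520) = 0.4654
  Sd branch = 0.01025·Sd^0.27·e^(0.036·RH+0.049·T) = 1.465 μm/a
  sum: 0.4654 + 1.465 → r_corr = 1.93 μm/a
  mass loss = 1.93 μm/a × 8.96 g/cm³ = 17.29 g·m⁻²·a⁻¹
zinc: temperature factor f = -0.071·(11.9) = -0.8449
  Pd branch = 0.0129·Pd^0.44·e^(0.046·RH+f) = 0.4988 μm/a
  Sd branch = 0.0175·Sd^0.57·e^(0.008·RH+0.085·T) = 1.116 μm/a
  sum: 0.4988 + 1.116 → r_corr = 1.615 μm/a
  mass loss = 1.615 μm/a × 7.14 g/cm³ = 11.53 g·m⁻²·a⁻¹
Ordering by g·m⁻²·a⁻¹: copper (17.3) > zinc (11.5)

zinc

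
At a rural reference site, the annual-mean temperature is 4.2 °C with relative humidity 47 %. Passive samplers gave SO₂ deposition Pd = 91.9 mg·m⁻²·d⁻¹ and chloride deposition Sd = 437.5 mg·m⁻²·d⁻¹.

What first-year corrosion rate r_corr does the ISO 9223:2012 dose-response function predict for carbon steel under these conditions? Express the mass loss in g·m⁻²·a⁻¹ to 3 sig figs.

r_corr = 350 g·m⁻²·a⁻¹

carbon steel: temperature factor f = +0.150·(-5.8) = -0.8700
  Pd branch = 1.77·Pd^0.52·e^(0.02·RH+f) = 19.92 μm/a
  Sd branch = 0.102·Sd^0.62·e^(0.033·RH+0.04·T) = 24.69 μm/a
  sum: 19.92 + 24.69 → r_corr = 44.61 μm/a
Convert to mass loss: 44.61 μm/a × 7.85 g/cm³ = 350.2 g·m⁻²·a⁻¹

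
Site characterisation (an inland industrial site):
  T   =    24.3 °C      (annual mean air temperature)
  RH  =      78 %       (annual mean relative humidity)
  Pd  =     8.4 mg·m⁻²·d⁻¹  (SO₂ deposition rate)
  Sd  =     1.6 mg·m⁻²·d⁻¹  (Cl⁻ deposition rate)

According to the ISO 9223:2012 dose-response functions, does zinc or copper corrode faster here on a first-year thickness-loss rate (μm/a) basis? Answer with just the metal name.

copper

zinc: temperature factor f = -0.071·(14.3) = -1.0153
  Pd branch = 0.0129·Pd^0.44·e^(0.046·RH+f) = 0.4311 μm/a
  Sd branch = 0.0175·Sd^0.57·e^(0.008·RH+0.085·T) = 0.3368 μm/a
  sum: 0.4311 + 0.3368 → r_corr = 0.7679 μm/a
copper: T>10 °C ⇒ hinge -0.080·(24.3−10) = -1.1440
  Pd branch = 0.0053·Pd^0.26·e^(0.059·RH+f) = 0.2927 μm/a
  Sd branch = 0.01025·Sd^0.27·e^(0.036·RH+0.049·T) = 0.6345 μm/a
  sum: 0.2927 + 0.6345 → r_corr = 0.9272 μm/a
Ordering by μm/a: copper (0.927) > zinc (0.768)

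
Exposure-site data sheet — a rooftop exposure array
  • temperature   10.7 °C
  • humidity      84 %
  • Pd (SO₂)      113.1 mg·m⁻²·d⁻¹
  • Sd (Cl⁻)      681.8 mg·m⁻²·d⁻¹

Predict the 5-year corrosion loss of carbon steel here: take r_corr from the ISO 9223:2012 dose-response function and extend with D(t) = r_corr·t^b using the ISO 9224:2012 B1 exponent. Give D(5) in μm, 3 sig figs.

D(5) = 580 μm

carbon steel: temperature factor f = -0.054·(0.7) = -0.0378
  sulphur-dioxide contribution → 106.9 μm/a
  chloride contribution → 143 μm/a
  total first-year rate 249.9 μm/a
Power-law: D(5) = r_corr · 5^0.523
  D(5) = 249.9 × 5^0.523 = 249.9 × 2.32 = 579.8 μm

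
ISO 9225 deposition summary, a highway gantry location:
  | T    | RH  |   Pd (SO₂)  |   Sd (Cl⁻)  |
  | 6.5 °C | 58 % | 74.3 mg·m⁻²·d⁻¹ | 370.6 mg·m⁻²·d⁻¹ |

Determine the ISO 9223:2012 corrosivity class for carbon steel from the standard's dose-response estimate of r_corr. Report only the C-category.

carbon steel: f(T) = +0.150·(T−10) [T≤10 °C] = -0.5250
  SO₂ term: 1.77·74.3^0.52·exp(0.02·58-0.5250) = 31.38
  Sd branch = 0.102·Sd^0.62·e^(0.033·RH+0.04·T) = 35.11 μm/a
  sum: 31.38 + 35.11 → r_corr = 66.49 μm/a
Category bounds: 50…80 μm/a bracket r_corr ⇒ C4

C4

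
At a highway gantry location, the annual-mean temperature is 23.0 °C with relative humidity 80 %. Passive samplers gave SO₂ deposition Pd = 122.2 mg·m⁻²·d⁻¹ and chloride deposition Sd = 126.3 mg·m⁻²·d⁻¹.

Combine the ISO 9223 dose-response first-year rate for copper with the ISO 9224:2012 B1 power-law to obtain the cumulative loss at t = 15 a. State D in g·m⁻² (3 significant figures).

D(15) = 154 g·m⁻²

copper: temperature factor f = -0.080·(13.0) = -1.0400
  sulphur-dioxide contribution → 0.733 μm/a
  chloride contribution → 2.081 μm/a
  ⇒ r_corr(copper) = 2.814 μm/a
ISO 9224: D(t) = r_corr · t^b with b = 0.667 (copper, B1)
  D(15) = 2.814 × 15^0.667 = 2.814 × 6.088 = 17.13 μm
  Mass loss = 17.13 μm × 8.96 g/cm³ = 153.5 g·m⁻²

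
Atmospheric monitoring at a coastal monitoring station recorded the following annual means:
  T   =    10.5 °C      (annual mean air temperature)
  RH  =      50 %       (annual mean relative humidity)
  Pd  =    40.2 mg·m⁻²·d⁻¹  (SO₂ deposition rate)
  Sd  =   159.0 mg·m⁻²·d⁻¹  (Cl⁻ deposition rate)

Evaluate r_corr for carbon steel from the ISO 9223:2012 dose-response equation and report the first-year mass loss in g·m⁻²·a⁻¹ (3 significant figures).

r_corr = 398 g·m⁻²·a⁻¹

carbon steel: T>10 °C ⇒ hinge -0.054·(10.5−10) = -0.0270
  sulphur-dioxide contribution → 31.97 μm/a
  chloride contribution → 18.73 μm/a
  ⇒ r_corr(carbon steel) = 50.7 μm/a
Convert to mass loss: 50.7 μm/a × 7.85 g/cm³ = 398 g·m⁻²·a⁻¹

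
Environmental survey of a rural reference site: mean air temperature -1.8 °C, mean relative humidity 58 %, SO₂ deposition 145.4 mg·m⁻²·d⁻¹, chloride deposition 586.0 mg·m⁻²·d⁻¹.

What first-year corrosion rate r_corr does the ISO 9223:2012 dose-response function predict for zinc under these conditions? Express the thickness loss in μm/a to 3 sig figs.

r_corr = 1.97 μm/a

zinc: f(T) = +0.038·(T−10) [T≤10 °C] = -0.4484
  sulphur-dioxide contribution → 1.062 μm/a
  chloride contribution → 0.9032 μm/a
  total first-year rate 1.965 μm/a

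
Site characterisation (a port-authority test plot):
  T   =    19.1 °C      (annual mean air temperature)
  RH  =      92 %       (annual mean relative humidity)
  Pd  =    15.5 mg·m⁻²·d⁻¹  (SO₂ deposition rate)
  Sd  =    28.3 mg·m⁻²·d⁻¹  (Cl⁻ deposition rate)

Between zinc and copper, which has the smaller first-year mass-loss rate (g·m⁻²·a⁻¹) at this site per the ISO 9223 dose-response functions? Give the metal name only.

zinc: temperature factor f = -0.071·(9.1) = -0.6461
  sulphur-dioxide contribution → 1.555 μm/a
  chloride contribution → 1.245 μm/a
  ⇒ r_corr(zinc) = 2.8 μm/a
  mass loss = 2.8 μm/a × 7.14 g/cm³ = 19.99 g·m⁻²·a⁻¹
copper: T>10 °C ⇒ hinge -0.080·(19.1−10) = -0.7280
  sulphur-dioxide contribution → 1.188 μm/a
  chloride contribution → 1.768 μm/a
  ⇒ r_corr(copper) = 2.957 μm/a
  mass loss = 2.957 μm/a × 8.96 g/cm³ = 26.49 g·m⁻²·a⁻¹
Ordering by g·m⁻²·a⁻¹: copper (26.5) > zinc (20)

zinc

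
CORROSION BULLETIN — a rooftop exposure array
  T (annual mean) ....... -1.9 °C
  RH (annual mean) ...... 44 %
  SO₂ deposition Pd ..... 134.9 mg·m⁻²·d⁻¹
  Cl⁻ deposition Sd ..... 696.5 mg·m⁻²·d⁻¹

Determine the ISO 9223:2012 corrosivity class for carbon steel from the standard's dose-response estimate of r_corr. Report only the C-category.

C3

carbon steel: temperature factor f = +0.150·(-11.9) = -1.7850
  sulphur-dioxide contribution → 9.174 μm/a
  chloride contribution → 23.38 μm/a
  total first-year rate 32.55 μm/a
Category bounds: 25…50 μm/a bracket r_corr ⇒ C3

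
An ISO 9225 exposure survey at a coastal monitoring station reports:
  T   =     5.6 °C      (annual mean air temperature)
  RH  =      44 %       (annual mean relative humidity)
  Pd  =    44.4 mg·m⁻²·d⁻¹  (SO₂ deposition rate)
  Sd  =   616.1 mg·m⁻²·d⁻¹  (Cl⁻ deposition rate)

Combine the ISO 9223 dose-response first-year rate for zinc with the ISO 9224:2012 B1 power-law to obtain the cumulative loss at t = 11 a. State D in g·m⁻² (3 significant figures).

zinc: T≤10 °C ⇒ hinge +0.038·(5.6−10) = -0.1672
  sulphur-dioxide contribution → 0.4384 μm/a
  chloride contribution → 1.559 μm/a
  ⇒ r_corr(zinc) = 1.997 μm/a
Long-term exponent b (ISO 9224 Table 2, B1) = 0.813
  D(11) = 1.997 × 11^0.813 = 1.997 × 7.025 = 14.03 μm
  Mass loss = 14.03 μm × 7.14 g/cm³ = 100.2 g·m⁻²

D(11) = 100 g·m⁻²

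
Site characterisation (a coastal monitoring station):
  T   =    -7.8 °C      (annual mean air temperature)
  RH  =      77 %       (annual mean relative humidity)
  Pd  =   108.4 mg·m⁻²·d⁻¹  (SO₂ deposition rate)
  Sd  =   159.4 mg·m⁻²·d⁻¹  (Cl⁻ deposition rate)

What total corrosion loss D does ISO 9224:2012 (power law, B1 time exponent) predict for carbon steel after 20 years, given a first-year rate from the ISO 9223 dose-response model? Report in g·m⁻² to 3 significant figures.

D(20) = 1.07e+03 g·m⁻²

carbon steel: f(T) = +0.150·(T−10) [T≤10 °C] = -2.6700
  Pd branch = 1.77·Pd^0.52·e^(0.02·RH+f) = 6.538 μm/a
  Sd branch = 0.102·Sd^0.62·e^(0.033·RH+0.04·T) = 21.99 μm/a
  r_corr = 6.538 + 21.99 = 28.53 μm/a
Long-term exponent b (ISO 9224 Table 2, B1) = 0.523
  D(20) = 28.53 × 20^0.523 = 28.53 × 4.791 = 136.7 μm
  Mass loss = 136.7 μm × 7.85 g/cm³ = 1073 g·m⁻²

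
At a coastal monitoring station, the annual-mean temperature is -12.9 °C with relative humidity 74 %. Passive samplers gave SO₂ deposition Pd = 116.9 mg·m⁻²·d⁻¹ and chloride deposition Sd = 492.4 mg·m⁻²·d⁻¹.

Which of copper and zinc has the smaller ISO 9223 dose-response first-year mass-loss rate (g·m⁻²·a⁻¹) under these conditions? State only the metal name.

copper: T≤10 °C ⇒ hinge +0.126·(-12.9−10) = -2.8854
  SO₂ term: 0.0053·116.9^0.26·exp(0.059·74-2.8854) = 0.08034
  Cl⁻ term: 0.01025·492.4^0.27·exp(0.036·74+0.049·-12.9) = 0.417
  r_corr = 0.08034 + 0.417 = 0.4973 μm/a
  mass loss = 0.4973 μm/a × 8.96 g/cm³ = 4.456 g·m⁻²·a⁻¹
zinc: f(T) = +0.038·(T−10) [T≤10 °C] = -0.8702
  SO₂ term: 0.0129·116.9^0.44·exp(0.046·74-0.8702) = 1.321
  Sd branch = 0.0175·Sd^0.57·e^(0.008·RH+0.085·T) = 0.3619 μm/a
  sum: 1.321 + 0.3619 → r_corr = 1.683 μm/a
  mass loss = 1.683 μm/a × 7.14 g/cm³ = 12.01 g·m⁻²·a⁻¹
Ordering by g·m⁻²·a⁻¹: zinc (12) > copper (4.46)

copper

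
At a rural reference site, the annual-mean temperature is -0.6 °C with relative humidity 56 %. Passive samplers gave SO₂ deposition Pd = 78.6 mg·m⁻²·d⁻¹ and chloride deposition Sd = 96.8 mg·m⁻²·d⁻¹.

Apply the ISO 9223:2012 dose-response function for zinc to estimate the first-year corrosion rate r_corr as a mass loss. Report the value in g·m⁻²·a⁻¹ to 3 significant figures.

zinc: temperature factor f = +0.038·(-10.6) = -0.4028
  SO₂ term: 0.0129·78.6^0.44·exp(0.046·56-0.4028) = 0.7734
  Sd branch = 0.0175·Sd^0.57·e^(0.008·RH+0.085·T) = 0.3527 μm/a
  r_corr = 0.7734 + 0.3527 = 1.126 μm/a
Convert to mass loss: 1.126 μm/a × 7.14 g/cm³ = 8.04 g·m⁻²·a⁻¹

r_corr = 8.04 g·m⁻²·a⁻¹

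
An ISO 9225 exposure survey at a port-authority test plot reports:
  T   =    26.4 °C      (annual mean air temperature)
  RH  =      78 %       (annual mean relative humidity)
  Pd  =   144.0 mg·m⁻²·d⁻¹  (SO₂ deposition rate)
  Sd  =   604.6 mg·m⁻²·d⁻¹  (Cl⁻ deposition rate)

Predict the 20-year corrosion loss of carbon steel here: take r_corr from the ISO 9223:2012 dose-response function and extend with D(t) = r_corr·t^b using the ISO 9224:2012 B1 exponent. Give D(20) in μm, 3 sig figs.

carbon steel: T>10 °C ⇒ hinge -0.054·(26.4−10) = -0.8856
  Pd branch = 1.77·Pd^0.52·e^(0.02·RH+f) = 46.05 μm/a
  Sd branch = 0.102·Sd^0.62·e^(0.033·RH+0.04·T) = 204 μm/a
  r_corr = 46.05 + 204 = 250 μm/a
Long-term exponent b (ISO 9224 Table 2, B1) = 0.523
  D(20) = 250 × 20^0.523 = 250 × 4.791 = 1198 μm

D(20) = 1.20e+03 μm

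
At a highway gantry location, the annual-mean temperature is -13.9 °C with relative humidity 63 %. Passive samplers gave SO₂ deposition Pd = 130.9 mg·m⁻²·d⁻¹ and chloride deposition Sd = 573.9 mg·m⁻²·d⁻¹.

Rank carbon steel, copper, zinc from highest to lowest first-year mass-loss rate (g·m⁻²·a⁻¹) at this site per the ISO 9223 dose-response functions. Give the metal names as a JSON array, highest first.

carbon steel: T≤10 °C ⇒ hinge +0.150·(-13.9−10) = -3.5850
  sulphur-dioxide contribution → 2.183 μm/a
  chloride contribution → 24.02 μm/a
  ⇒ r_corr(carbon steel) = 26.2 μm/a
  mass loss = 26.2 μm/a × 7.85 g/cm³ = 205.7 g·m⁻²·a⁻¹
copper: f(T) = +0.126·(T−10) [T≤10 °C] = -3.0114
  sulphur-dioxide contribution → 0.03812 μm/a
  chloride contribution → 0.2785 μm/a
  total first-year rate 0.3166 μm/a
  mass loss = 0.3166 μm/a × 8.96 g/cm³ = 2.837 g·m⁻²·a⁻¹
zinc: temperature factor f = +0.038·(-23.9) = -0.9082
  sulphur-dioxide contribution → 0.8058 μm/a
  chloride contribution → 0.3322 μm/a
  total first-year rate 1.138 μm/a
  mass loss = 1.138 μm/a × 7.14 g/cm³ = 8.125 g·m⁻²·a⁻¹
Ordering by g·m⁻²·a⁻¹: carbon steel (206) > zinc (8.12) > copper (2.84)

["carbon steel", "zinc", "copper"]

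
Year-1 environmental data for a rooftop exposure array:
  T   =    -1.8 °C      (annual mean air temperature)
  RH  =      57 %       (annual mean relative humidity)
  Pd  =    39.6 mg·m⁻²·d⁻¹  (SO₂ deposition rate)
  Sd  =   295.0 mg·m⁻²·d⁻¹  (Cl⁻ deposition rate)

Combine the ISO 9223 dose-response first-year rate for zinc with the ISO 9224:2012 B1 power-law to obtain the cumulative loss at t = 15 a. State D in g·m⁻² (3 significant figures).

zinc: T≤10 °C ⇒ hinge +0.038·(-1.8−10) = -0.4484
  Pd branch = 0.0129·Pd^0.44·e^(0.046·RH+f) = 0.5722 μm/a
  Cl⁻ term: 0.0175·295.0^0.57·exp(0.008·57+0.085·-1.8) = 0.6059
  r_corr = 0.5722 + 0.6059 = 1.178 μm/a
ISO 9224: D(t) = r_corr · t^b with b = 0.813 (zinc, B1)
  D(15) = 1.178 × 15^0.813 = 1.178 × 9.04 = 10.65 μm
  Mass loss = 10.65 μm × 7.14 g/cm³ = 76.04 g·m⁻²

D(15) = 76.0 g·m⁻²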